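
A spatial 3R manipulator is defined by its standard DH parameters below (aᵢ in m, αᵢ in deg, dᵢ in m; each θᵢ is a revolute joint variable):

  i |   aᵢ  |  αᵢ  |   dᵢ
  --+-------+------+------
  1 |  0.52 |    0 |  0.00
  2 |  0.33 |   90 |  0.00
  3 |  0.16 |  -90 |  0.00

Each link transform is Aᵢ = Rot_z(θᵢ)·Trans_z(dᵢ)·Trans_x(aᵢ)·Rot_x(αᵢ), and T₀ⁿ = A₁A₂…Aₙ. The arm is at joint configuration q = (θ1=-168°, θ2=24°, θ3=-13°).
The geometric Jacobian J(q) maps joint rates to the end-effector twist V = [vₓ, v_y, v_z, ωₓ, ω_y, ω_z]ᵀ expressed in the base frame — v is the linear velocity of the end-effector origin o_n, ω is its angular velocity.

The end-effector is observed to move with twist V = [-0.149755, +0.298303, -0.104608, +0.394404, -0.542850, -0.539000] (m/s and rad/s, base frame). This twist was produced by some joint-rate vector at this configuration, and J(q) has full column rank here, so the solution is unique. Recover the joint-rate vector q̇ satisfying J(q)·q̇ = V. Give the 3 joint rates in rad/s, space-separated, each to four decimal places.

-0.1420 -0.3970 -0.6710

o_n = [-0.9017, -0.3937, -0.0360]
J₁: ẑ×o_n = [0.3937, -0.9017, 0.0000], ω = ẑ
J2: z=[0.0000, 0.0000, 1.0000] o=[-0.5086, -0.1081, 0.0000] → [0.2856, -0.3931, 0.0000, 0.0000, 0.0000, 1.0000]
J3: z=[-0.5878, 0.8090, 0.0000] o=[-0.7756, -0.3021, 0.0000] → [-0.0291, -0.0212, 0.1559, -0.5878, 0.8090, 0.0000]
q̇ = J⁺·V = [-0.1420, -0.3970, -0.6710]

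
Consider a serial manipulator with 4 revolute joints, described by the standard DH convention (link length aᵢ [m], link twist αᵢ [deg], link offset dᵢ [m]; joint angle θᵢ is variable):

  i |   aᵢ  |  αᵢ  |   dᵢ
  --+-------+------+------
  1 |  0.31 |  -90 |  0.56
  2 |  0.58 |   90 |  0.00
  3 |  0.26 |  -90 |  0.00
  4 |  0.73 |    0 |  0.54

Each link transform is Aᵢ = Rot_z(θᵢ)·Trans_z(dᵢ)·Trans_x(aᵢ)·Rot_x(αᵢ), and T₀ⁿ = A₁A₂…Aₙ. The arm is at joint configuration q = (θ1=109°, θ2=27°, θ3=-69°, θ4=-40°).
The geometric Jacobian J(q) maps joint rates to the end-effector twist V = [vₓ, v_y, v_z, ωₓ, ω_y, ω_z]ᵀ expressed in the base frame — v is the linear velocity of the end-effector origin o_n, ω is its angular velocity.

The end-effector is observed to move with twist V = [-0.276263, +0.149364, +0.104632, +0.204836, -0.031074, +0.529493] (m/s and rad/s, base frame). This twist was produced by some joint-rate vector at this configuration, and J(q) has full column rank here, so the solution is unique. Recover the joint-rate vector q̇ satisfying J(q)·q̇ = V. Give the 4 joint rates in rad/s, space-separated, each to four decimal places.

o_n = [-0.0298, 1.8412, 0.3526]
J₁: ẑ×o_n = [-1.8412, -0.0298, 0.0000], ω = ẑ
J2: z=[-0.9455, -0.3256, 0.0000] o=[-0.1009, 0.2931, 0.5600] → [0.0675, -0.1961, -1.4406, -0.9455, -0.3256, 0.0000]
J3: z=[-0.1478, 0.4293, 0.8910] o=[-0.2692, 0.7817, 0.2967] → [-0.9200, 0.2216, -0.2594, -0.1478, 0.4293, 0.8910]
J4: z=[-0.6097, 0.6698, -0.4238] o=[-0.0667, 0.9393, 0.2544] → [0.4481, 0.0442, -0.5746, -0.6097, 0.6698, -0.4238]
q̇ = J⁺·V = [-0.3410, 0.0010, 0.7320, -0.5150]

-0.3410 0.0010 0.7320 -0.5150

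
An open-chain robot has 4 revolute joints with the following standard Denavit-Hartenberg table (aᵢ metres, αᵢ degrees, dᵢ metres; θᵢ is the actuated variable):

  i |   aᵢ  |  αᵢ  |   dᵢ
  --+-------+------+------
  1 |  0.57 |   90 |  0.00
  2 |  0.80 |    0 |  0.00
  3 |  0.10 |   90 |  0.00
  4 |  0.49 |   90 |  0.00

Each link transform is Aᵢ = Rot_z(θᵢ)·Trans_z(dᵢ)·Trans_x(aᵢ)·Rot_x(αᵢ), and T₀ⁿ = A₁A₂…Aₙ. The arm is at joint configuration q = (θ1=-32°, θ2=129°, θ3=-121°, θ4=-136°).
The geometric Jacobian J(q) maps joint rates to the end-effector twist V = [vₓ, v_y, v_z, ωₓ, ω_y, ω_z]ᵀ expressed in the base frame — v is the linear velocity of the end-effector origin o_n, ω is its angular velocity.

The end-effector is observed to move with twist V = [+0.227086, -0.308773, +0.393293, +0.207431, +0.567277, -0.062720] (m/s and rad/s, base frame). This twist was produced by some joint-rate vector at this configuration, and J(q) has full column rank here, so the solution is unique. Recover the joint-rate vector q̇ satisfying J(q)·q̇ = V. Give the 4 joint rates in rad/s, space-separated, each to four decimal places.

-0.9500 -0.5720 -0.0190 -0.8960

o_n = [0.0248, 0.3859, 0.5866]
J₁: ẑ×o_n = [-0.3859, 0.0248, 0.0000], ω = ẑ
J2: z=[-0.5299, -0.8480, 0.0000] o=[0.4834, -0.3021, 0.0000] → [-0.4974, 0.3108, -0.7535, -0.5299, -0.8480, 0.0000]
J3: z=[-0.5299, -0.8480, 0.0000] o=[0.0564, -0.0353, 0.6217] → [0.0298, -0.0186, -0.2500, -0.5299, -0.8480, 0.0000]
J4: z=[0.1180, -0.0738, -0.9903] o=[0.1404, -0.0877, 0.6356] → [0.4726, 0.1203, 0.0474, 0.1180, -0.0738, -0.9903]
q̇ = J⁺·V = [-0.9500, -0.5720, -0.0190, -0.8960]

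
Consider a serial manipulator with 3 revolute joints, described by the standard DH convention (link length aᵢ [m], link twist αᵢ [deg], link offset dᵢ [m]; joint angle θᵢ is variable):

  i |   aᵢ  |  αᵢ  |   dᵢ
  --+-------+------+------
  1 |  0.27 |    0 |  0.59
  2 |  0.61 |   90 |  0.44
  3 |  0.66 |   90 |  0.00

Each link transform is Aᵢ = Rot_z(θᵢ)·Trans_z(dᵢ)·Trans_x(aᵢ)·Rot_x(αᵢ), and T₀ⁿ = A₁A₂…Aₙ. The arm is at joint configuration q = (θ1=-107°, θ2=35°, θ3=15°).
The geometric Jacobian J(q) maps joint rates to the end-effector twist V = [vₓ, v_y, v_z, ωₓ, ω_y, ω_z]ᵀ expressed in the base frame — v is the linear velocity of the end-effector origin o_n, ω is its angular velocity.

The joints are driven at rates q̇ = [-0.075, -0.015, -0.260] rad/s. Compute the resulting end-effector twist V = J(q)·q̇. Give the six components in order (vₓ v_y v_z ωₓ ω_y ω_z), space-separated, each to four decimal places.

-0.1124 -0.0710 -0.1658 0.2473 0.0803 -0.0900

o_n = [0.3066, -1.4447, 1.2008]
J₁: ẑ×o_n = [1.4447, 0.3066, -0.0000], ω = ẑ
J2: z=[0.0000, 0.0000, 1.0000] o=[-0.0789, -0.2582, 0.5900] → [1.1865, 0.3855, -0.0000, 0.0000, 0.0000, 1.0000]
J3: z=[-0.9511, -0.3090, 0.0000] o=[0.1096, -0.8383, 1.0300] → [-0.0528, 0.1625, 0.6375, -0.9511, -0.3090, 0.0000]
V = J·q̇ = [-0.1124, -0.0710, -0.1658, 0.2473, 0.0803, -0.0900]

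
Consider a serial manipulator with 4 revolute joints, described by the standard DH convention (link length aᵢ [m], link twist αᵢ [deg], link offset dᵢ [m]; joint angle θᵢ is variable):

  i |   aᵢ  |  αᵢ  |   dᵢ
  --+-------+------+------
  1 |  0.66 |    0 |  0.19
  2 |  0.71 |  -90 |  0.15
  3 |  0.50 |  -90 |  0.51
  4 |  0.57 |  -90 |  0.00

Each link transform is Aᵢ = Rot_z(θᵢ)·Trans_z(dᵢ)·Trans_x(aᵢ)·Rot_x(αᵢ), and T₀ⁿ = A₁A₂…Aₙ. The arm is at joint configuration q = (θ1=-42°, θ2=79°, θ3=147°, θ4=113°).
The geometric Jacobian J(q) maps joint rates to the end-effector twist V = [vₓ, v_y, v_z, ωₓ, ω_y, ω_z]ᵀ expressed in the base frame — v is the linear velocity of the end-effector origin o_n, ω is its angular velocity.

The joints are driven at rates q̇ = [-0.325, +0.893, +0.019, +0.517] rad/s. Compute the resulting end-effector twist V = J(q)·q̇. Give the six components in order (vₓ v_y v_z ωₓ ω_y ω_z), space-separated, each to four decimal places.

-0.1900 0.2893 0.1522 -0.2363 -0.1543 1.0016

o_n = [0.8806, -0.1660, 0.1890]
J₁: ẑ×o_n = [0.1660, 0.8806, -0.0000], ω = ẑ
J2: z=[0.0000, 0.0000, 1.0000] o=[0.4905, -0.4416, 0.1900] → [-0.2756, 0.3901, 0.0000, 0.0000, 0.0000, 1.0000]
J3: z=[-0.6018, 0.7986, 0.0000] o=[1.0575, -0.0143, 0.3400] → [-0.1206, -0.0909, 0.2325, -0.6018, 0.7986, 0.0000]
J4: z=[-0.4350, -0.3278, 0.8387] o=[0.4157, 0.1406, 0.0677] → [0.2174, 0.4427, 0.2858, -0.4350, -0.3278, 0.8387]
V = J·q̇ = [-0.1900, 0.2893, 0.1522, -0.2363, -0.1543, 1.0016]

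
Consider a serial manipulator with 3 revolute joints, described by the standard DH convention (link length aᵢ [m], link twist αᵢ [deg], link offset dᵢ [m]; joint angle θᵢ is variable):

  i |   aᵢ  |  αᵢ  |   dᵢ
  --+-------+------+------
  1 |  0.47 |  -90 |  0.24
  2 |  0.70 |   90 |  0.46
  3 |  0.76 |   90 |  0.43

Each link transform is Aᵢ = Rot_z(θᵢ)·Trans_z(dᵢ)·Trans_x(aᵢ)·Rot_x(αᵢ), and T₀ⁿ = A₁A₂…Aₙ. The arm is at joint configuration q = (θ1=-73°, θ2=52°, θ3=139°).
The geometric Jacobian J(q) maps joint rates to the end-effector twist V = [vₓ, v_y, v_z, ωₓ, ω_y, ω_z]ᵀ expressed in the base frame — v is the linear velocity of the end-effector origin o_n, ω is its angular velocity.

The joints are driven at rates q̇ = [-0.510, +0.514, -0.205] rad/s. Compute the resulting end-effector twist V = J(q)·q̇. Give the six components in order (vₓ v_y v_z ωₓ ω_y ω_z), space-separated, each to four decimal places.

o_n = [1.1760, -0.5677, 0.4051]
J₁: ẑ×o_n = [0.5677, 1.1760, -0.0000], ω = ẑ
J2: z=[0.9563, 0.2924, 0.0000] o=[0.1374, -0.4495, 0.2400] → [0.0483, -0.1579, -0.4167, 0.9563, 0.2924, 0.0000]
J3: z=[0.2304, -0.7536, 0.6157] o=[0.7033, -0.7271, -0.3116] → [-0.6383, 0.1259, 0.3929, 0.2304, -0.7536, 0.6157]
V = J·q̇ = [-0.1339, -0.7067, -0.2947, 0.4443, 0.3048, -0.6362]

-0.1339 -0.7067 -0.2947 0.4443 0.3048 -0.6362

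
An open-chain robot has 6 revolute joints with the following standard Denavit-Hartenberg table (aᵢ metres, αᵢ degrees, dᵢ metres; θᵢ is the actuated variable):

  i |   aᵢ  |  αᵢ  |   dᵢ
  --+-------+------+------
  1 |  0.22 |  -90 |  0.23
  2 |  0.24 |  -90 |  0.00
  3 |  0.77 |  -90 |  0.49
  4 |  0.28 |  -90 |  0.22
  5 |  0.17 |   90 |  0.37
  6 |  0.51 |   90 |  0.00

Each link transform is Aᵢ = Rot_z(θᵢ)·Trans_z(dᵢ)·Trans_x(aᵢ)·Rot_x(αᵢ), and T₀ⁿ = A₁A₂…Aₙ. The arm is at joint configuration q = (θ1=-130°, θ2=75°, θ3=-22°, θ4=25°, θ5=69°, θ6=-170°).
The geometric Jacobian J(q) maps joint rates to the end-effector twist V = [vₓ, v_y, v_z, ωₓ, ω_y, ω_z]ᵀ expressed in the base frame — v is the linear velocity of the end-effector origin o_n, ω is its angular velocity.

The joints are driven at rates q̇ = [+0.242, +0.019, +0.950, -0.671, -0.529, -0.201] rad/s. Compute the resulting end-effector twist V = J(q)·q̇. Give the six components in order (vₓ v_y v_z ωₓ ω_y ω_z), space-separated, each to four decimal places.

o_n = [-0.3816, -0.1544, -0.9506]
J₁: ẑ×o_n = [0.1544, -0.3816, 0.0000], ω = ẑ
J2: z=[0.7660, -0.6428, 0.0000] o=[-0.1414, -0.1685, 0.2300] → [0.7589, 0.9044, -0.1435, 0.7660, -0.6428, 0.0000]
J3: z=[0.6209, 0.7399, -0.2588] o=[-0.1813, -0.2161, -0.0018] → [-0.6860, 0.6409, 0.1865, 0.6209, 0.7399, -0.2588]
J4: z=[-0.7726, 0.5217, -0.3618] o=[0.2251, -0.1805, -0.8182] → [-0.0596, 0.1173, 0.2963, -0.7726, 0.5217, -0.3618]
J5: z=[-0.6188, -0.4912, 0.6131] o=[0.0153, -0.2610, -1.0945] → [-0.1361, -0.1543, -0.2609, -0.6188, -0.4912, 0.6131]
J6: z=[-0.4095, -0.4643, -0.7853] o=[-0.0997, -0.5681, -0.8530] → [0.3702, 0.1814, -0.3003, -0.4095, -0.4643, -0.7853]
V = J·q̇ = [-0.5624, 0.5001, 0.1740, 1.5325, 0.6938, 0.0725]

-0.5624 0.5001 0.1740 1.5325 0.6938 0.0725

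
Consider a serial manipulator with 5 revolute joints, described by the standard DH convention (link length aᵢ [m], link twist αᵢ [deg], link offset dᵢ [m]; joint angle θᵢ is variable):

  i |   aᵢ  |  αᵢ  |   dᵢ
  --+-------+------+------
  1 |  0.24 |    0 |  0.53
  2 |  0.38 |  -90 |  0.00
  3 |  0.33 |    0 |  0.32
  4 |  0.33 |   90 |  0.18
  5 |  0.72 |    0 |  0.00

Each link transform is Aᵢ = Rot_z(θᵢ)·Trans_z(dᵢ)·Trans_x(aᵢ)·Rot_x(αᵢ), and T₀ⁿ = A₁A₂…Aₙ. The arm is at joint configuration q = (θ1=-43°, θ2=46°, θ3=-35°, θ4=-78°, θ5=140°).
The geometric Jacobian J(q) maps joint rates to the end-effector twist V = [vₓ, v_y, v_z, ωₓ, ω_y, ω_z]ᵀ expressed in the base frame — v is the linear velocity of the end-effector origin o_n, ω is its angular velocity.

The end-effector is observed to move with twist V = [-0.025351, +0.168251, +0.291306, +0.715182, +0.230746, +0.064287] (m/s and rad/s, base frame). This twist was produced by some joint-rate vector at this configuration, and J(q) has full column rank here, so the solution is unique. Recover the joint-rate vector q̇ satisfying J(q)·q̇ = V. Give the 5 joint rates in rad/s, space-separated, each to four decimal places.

-0.5160 0.2720 0.1040 0.0890 -0.7890

o_n = [0.8610, 0.8364, 0.5153]
J₁: ẑ×o_n = [-0.8364, 0.8610, 0.0000], ω = ẑ
J2: z=[0.0000, 0.0000, 1.0000] o=[0.1755, -0.1637, 0.5300] → [-1.0001, 0.6855, 0.0000, 0.0000, 0.0000, 1.0000]
J3: z=[-0.0523, 0.9986, 0.0000] o=[0.5550, -0.1438, 0.5300] → [-0.0146, -0.0008, -0.3569, -0.0523, 0.9986, 0.0000]
J4: z=[-0.0523, 0.9986, 0.0000] o=[0.8082, 0.1899, 0.7193] → [-0.2037, -0.0107, -0.0866, -0.0523, 0.9986, 0.0000]
J5: z=[-0.9192, -0.0482, -0.3907] o=[0.6700, 0.3629, 1.0230] → [0.2095, -0.5413, -0.4260, -0.9192, -0.0482, -0.3907]
q̇ = J⁺·V = [-0.5160, 0.2720, 0.1040, 0.0890, -0.7890]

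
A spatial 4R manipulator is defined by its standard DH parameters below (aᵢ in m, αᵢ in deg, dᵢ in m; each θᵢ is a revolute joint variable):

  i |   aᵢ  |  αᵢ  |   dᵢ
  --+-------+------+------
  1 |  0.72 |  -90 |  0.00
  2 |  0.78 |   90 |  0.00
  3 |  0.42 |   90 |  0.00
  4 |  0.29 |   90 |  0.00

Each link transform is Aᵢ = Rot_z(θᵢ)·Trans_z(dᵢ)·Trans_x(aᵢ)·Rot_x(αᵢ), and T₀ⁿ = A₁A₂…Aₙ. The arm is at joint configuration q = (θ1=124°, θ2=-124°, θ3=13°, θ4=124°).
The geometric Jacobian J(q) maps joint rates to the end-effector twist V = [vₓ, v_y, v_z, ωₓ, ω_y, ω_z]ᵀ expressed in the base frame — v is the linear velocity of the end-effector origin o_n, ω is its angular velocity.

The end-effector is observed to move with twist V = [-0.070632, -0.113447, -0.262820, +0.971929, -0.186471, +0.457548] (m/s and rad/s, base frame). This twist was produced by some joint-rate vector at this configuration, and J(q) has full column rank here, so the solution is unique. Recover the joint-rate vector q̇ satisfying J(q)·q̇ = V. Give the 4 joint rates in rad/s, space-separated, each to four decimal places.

0.7960 -0.2260 0.7680 0.4880

o_n = [-0.0168, -0.0788, 0.7205]
J₁: ẑ×o_n = [0.0788, -0.0168, 0.0000], ω = ẑ
J2: z=[-0.8290, -0.5592, 0.0000] o=[-0.4026, 0.5969, 0.0000] → [-0.4029, 0.5973, 0.7760, -0.8290, -0.5592, 0.0000]
J3: z=[0.4636, -0.6873, -0.5592] o=[-0.1587, 0.2353, 0.6466] → [-0.2264, -0.1136, -0.0481, 0.4636, -0.6873, -0.5592]
J4: z=[0.8781, 0.4406, 0.1865] o=[-0.1091, -0.0072, 0.9859] → [-0.1036, 0.2503, -0.1035, 0.8781, 0.4406, 0.1865]
q̇ = J⁺·V = [0.7960, -0.2260, 0.7680, 0.4880]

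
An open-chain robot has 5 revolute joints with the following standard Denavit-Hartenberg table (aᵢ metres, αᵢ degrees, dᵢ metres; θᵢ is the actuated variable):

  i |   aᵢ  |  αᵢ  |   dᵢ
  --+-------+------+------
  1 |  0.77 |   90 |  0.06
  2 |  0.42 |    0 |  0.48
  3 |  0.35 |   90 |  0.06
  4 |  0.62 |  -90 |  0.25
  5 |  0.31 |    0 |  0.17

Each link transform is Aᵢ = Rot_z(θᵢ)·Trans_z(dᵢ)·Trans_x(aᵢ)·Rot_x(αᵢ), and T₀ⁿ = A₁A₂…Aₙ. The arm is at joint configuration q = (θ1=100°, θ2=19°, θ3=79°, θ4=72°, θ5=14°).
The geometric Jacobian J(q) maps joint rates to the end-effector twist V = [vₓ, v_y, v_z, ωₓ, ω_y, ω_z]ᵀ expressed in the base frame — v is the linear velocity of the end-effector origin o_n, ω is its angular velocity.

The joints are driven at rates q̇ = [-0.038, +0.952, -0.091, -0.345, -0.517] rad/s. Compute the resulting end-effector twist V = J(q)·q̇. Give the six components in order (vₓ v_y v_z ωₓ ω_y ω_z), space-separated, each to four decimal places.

0.1295 -0.4873 0.8212 0.7618 -0.2821 0.4009

o_n = [1.2246, 1.5102, 0.6894]
J₁: ẑ×o_n = [-1.5102, 1.2246, 0.0000], ω = ẑ
J2: z=[0.9848, 0.1736, 0.0000] o=[-0.1337, 0.7583, 0.0600] → [0.1093, -0.6198, 0.5046, 0.9848, 0.1736, 0.0000]
J3: z=[0.9848, 0.1736, 0.0000] o=[0.2700, 1.2327, 0.1967] → [0.0855, -0.4851, 0.1075, 0.9848, 0.1736, 0.0000]
J4: z=[-0.1720, 0.9752, 0.1392] o=[0.3376, 1.1952, 0.5433] → [0.0986, 0.1486, -0.9192, -0.1720, 0.9752, 0.1392]
J5: z=[0.2813, 0.1840, -0.9418] o=[0.8799, 1.5151, 0.7679] → [-0.0191, -0.3025, -0.0648, 0.2813, 0.1840, -0.9418]
V = J·q̇ = [0.1295, -0.4873, 0.8212, 0.7618, -0.2821, 0.4009]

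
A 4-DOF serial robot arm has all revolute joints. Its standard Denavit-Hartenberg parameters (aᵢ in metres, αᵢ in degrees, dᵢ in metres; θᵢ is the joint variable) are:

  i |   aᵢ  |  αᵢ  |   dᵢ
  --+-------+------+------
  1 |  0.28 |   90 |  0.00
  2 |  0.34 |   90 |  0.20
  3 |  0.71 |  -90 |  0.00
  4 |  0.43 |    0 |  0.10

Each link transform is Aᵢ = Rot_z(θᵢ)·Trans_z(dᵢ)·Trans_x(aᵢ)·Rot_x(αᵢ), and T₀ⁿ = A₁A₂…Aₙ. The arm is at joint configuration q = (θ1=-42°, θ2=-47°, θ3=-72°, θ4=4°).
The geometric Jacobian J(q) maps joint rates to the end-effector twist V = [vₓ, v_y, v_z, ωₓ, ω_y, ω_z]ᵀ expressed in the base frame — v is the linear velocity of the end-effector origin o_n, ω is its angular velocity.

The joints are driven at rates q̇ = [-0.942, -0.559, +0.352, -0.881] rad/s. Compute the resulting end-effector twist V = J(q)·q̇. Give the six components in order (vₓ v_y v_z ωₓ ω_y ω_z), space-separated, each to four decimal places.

o_n = [1.1936, 0.0722, -0.5552]
J₁: ẑ×o_n = [-0.0722, 1.1936, 0.0000], ω = ẑ
J2: z=[-0.6691, -0.7431, 0.0000] o=[0.2081, -0.1874, 0.0000] → [0.4126, -0.3715, 0.5587, -0.6691, -0.7431, 0.0000]
J3: z=[-0.5435, 0.4894, -0.6820] o=[0.2466, -0.4911, -0.2487] → [0.2342, -0.8124, -0.7696, -0.5435, 0.4894, -0.6820]
J4: z=[0.2752, -0.6637, -0.6956] o=[0.8096, -0.0895, -0.4091] → [0.2094, -0.2269, 0.2993, 0.2752, -0.6637, -0.6956]
V = J·q̇ = [-0.2646, -1.0028, -0.8469, -0.0598, 1.1724, -0.5693]

-0.2646 -1.0028 -0.8469 -0.0598 1.1724 -0.5693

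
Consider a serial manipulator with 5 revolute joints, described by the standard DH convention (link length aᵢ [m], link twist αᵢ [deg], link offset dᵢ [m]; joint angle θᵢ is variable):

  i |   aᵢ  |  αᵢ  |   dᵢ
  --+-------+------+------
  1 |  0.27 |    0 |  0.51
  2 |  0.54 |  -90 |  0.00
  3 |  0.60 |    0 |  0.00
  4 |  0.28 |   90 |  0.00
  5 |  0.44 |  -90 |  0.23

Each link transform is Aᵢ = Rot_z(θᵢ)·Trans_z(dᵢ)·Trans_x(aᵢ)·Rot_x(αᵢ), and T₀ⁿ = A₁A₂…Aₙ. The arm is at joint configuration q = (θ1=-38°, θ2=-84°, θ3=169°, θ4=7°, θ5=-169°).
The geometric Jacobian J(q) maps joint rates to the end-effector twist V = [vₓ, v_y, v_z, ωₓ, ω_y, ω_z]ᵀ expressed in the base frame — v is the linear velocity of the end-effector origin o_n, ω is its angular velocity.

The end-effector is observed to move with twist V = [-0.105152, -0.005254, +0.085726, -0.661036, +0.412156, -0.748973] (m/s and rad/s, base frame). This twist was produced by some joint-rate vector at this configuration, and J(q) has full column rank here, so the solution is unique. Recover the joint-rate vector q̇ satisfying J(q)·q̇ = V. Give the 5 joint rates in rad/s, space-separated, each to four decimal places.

o_n = [0.0787, -0.2223, 0.1767]
J₁: ẑ×o_n = [0.2223, 0.0787, -0.0000], ω = ẑ
J2: z=[0.0000, 0.0000, 1.0000] o=[0.2128, -0.1662, 0.5100] → [0.0561, -0.1341, 0.0000, 0.0000, 0.0000, 1.0000]
J3: z=[0.8480, -0.5299, 0.0000] o=[-0.0734, -0.6242, 0.5100] → [0.1766, 0.2827, 0.4214, 0.8480, -0.5299, 0.0000]
J4: z=[0.8480, -0.5299, 0.0000] o=[0.2387, -0.1247, 0.3955] → [0.1160, 0.1856, -0.1676, 0.8480, -0.5299, 0.0000]
J5: z=[-0.0370, -0.0592, -0.9976] o=[0.3867, 0.1122, 0.3760] → [-0.3219, 0.2999, -0.0059, -0.0370, -0.0592, -0.9976]
q̇ = J⁺·V = [0.2090, -0.9470, -0.0760, -0.7030, 0.0110]

0.2090 -0.9470 -0.0760 -0.7030 0.0110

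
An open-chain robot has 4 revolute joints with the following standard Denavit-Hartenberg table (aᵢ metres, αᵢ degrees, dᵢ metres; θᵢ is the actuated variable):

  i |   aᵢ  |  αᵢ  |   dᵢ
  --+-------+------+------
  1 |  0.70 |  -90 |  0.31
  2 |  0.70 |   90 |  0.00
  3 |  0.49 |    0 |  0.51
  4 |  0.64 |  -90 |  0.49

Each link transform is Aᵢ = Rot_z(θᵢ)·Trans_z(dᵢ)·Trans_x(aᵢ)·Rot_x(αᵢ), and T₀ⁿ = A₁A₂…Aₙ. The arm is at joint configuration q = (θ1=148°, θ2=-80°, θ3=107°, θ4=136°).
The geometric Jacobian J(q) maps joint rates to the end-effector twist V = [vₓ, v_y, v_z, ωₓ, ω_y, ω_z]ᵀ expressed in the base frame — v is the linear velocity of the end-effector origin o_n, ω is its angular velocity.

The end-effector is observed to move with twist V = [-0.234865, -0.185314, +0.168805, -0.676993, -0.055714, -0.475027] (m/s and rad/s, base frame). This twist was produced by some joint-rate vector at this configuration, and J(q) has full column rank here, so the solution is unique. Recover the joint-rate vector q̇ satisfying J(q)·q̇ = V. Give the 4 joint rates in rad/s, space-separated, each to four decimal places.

-0.3790 0.4060 -0.2130 -0.3400

o_n = [0.2562, -0.0402, 0.7458]
J₁: ẑ×o_n = [0.0402, 0.2562, -0.0000], ω = ẑ
J2: z=[-0.5299, -0.8480, 0.0000] o=[-0.5936, 0.3709, 0.3100] → [-0.3696, 0.2309, 0.9386, -0.5299, -0.8480, 0.0000]
J3: z=[0.8352, -0.5219, 0.1736] o=[-0.6967, 0.4354, 0.9994] → [0.2149, 0.3773, 0.1001, 0.8352, -0.5219, 0.1736]
J4: z=[0.8352, -0.5219, 0.1736] o=[-0.4980, -0.2414, 0.9468] → [0.0700, 0.2989, 0.5616, 0.8352, -0.5219, 0.1736]
q̇ = J⁺·V = [-0.3790, 0.4060, -0.2130, -0.3400]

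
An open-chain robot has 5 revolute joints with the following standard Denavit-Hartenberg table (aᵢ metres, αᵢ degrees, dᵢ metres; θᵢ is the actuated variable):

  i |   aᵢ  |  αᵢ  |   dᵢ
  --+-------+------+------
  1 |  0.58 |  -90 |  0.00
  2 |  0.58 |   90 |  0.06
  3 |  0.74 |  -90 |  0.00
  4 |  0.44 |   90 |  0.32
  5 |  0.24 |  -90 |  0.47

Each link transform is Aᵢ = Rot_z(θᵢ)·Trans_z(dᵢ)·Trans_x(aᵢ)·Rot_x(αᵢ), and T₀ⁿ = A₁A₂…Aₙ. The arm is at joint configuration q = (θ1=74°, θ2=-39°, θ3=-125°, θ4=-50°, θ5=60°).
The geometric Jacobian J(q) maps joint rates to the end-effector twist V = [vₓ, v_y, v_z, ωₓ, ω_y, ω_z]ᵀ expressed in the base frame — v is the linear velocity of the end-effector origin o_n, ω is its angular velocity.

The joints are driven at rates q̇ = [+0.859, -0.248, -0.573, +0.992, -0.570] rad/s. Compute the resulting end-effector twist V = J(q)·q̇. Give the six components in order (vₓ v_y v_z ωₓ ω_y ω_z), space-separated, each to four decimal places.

o_n = [0.9750, 0.3205, 0.9382]
J₁: ẑ×o_n = [-0.3205, 0.9750, 0.0000], ω = ẑ
J2: z=[-0.9613, 0.2756, 0.0000] o=[0.1599, 0.5575, 0.0000] → [0.2586, 0.9019, 0.0031, -0.9613, 0.2756, 0.0000]
J3: z=[-0.1735, -0.6049, 0.7771] o=[0.2264, 1.0074, 0.3650] → [0.1870, 0.6812, 0.5720, -0.1735, -0.6049, 0.7771]
J4: z=[0.7268, 0.4538, 0.5155] o=[0.7182, 0.5232, 0.0979] → [0.4858, -0.4784, -0.2638, 0.7268, 0.4538, 0.5155]
J5: z=[-0.6206, 0.1124, 0.7761] o=[1.0803, 0.2795, 0.4227] → [0.0261, 0.2382, -0.0137, -0.6206, 0.1124, 0.7761]
V = J·q̇ = [0.0205, -0.3868, -0.5825, 1.4125, 0.6644, 0.4827]

0.0205 -0.3868 -0.5825 1.4125 0.6644 0.4827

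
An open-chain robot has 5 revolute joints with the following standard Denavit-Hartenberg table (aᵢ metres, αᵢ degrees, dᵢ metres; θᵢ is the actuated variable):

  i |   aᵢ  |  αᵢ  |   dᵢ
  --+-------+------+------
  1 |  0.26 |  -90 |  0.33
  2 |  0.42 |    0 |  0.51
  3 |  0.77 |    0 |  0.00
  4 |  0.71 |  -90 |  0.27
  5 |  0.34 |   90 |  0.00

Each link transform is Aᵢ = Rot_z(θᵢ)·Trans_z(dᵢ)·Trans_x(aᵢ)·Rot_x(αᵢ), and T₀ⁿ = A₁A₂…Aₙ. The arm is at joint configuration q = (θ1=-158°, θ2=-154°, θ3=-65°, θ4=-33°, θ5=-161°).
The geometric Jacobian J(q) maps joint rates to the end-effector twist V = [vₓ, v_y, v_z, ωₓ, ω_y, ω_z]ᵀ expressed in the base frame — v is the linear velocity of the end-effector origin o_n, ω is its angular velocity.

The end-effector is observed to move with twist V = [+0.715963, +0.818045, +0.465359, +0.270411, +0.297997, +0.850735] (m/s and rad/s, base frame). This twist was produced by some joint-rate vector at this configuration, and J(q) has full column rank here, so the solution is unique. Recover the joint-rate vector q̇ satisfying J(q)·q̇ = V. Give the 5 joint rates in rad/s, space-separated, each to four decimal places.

0.7330 0.1170 0.6890 -0.9810 0.3810

o_n = [1.1087, -0.5127, -0.3400]
J₁: ẑ×o_n = [0.5127, 1.1087, -0.0000], ω = ẑ
J2: z=[0.3746, -0.9272, 0.0000] o=[-0.2411, -0.0974, 0.3300] → [0.6212, 0.2510, 1.0960, 0.3746, -0.9272, 0.0000]
J3: z=[0.3746, -0.9272, 0.0000] o=[0.3000, -0.4288, 0.5141] → [0.7919, 0.3199, 0.7185, 0.3746, -0.9272, 0.0000]
J4: z=[0.3746, -0.9272, 0.0000] o=[0.8548, -0.2047, 0.0295] → [0.3426, 0.1384, 0.1201, 0.3746, -0.9272, 0.0000]
J5: z=[0.8818, 0.3563, 0.3090] o=[1.1594, -0.3728, -0.6457] → [0.1521, -0.2853, -0.1053, 0.8818, 0.3563, 0.3090]
q̇ = J⁺·V = [0.7330, 0.1170, 0.6890, -0.9810, 0.3810]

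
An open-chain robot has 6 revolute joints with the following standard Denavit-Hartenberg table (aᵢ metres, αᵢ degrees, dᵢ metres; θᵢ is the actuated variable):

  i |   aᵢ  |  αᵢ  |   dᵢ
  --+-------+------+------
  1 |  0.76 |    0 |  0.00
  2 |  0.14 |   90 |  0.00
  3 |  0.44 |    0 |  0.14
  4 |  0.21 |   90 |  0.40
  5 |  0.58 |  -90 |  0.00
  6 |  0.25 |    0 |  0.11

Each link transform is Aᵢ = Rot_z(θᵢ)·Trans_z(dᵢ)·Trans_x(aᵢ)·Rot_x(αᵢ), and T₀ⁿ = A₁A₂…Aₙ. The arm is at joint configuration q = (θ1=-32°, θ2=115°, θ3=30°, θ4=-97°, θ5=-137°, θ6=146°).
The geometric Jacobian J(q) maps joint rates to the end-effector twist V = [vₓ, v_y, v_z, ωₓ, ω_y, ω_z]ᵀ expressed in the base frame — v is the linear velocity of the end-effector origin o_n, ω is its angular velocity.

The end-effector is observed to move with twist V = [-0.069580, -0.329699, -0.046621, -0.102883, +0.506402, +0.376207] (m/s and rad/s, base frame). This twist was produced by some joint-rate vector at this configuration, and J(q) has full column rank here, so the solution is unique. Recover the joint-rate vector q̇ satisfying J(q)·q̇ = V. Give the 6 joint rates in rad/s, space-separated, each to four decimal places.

o_n = [0.9281, 0.2219, 0.2632]
J₁: ẑ×o_n = [-0.2219, 0.9281, 0.0000], ω = ẑ
J2: z=[0.0000, 0.0000, 1.0000] o=[0.6445, -0.4027, 0.0000] → [-0.6247, 0.2836, 0.0000, 0.0000, 0.0000, 1.0000]
J3: z=[0.9925, -0.1219, 0.0000] o=[0.6616, -0.2638, 0.0000] → [-0.0321, -0.2612, 0.5146, 0.9925, -0.1219, 0.0000]
J4: z=[0.9925, -0.1219, 0.0000] o=[0.8470, 0.0974, 0.2200] → [-0.0053, -0.0429, 0.1335, 0.9925, -0.1219, 0.0000]
J5: z=[-0.1122, -0.9136, -0.3907] o=[1.2540, 0.1301, 0.0267] → [-0.1802, 0.1539, -0.3081, -0.1122, -0.9136, -0.3907]
J6: z=[-0.6934, 0.3536, -0.6278] o=[0.8412, 0.0138, 0.4172] → [0.0762, -0.1613, -0.1751, -0.6934, 0.3536, -0.6278]
q̇ = J⁺·V = [-0.6590, 0.5160, -0.6790, 0.2080, -0.6540, -0.4200]

-0.6590 0.5160 -0.6790 0.2080 -0.6540 -0.4200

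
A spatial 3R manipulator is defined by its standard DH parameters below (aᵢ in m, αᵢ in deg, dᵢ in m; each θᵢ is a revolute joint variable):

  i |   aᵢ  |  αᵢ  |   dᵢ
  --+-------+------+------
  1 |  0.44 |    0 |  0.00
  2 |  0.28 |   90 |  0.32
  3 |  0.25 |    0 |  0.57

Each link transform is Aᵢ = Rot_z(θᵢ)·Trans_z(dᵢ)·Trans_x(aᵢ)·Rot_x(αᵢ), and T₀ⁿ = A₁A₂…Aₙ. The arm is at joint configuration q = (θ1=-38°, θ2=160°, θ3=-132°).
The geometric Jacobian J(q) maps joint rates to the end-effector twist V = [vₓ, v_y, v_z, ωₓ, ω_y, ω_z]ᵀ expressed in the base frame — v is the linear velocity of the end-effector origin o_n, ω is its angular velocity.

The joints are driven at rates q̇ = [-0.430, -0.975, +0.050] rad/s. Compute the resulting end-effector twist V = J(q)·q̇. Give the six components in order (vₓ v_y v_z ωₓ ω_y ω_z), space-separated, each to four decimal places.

o_n = [0.7704, 0.1268, 0.1342]
J₁: ẑ×o_n = [-0.1268, 0.7704, 0.0000], ω = ẑ
J2: z=[0.0000, 0.0000, 1.0000] o=[0.3467, -0.2709, 0.0000] → [-0.3976, 0.4237, 0.0000, 0.0000, 0.0000, 1.0000]
J3: z=[0.8480, 0.5299, 0.0000] o=[0.1983, -0.0334, 0.3200] → [-0.0985, 0.1576, -0.1673, 0.8480, 0.5299, 0.0000]
V = J·q̇ = [0.4373, -0.7365, -0.0084, 0.0424, 0.0265, -1.4050]

0.4373 -0.7365 -0.0084 0.0424 0.0265 -1.4050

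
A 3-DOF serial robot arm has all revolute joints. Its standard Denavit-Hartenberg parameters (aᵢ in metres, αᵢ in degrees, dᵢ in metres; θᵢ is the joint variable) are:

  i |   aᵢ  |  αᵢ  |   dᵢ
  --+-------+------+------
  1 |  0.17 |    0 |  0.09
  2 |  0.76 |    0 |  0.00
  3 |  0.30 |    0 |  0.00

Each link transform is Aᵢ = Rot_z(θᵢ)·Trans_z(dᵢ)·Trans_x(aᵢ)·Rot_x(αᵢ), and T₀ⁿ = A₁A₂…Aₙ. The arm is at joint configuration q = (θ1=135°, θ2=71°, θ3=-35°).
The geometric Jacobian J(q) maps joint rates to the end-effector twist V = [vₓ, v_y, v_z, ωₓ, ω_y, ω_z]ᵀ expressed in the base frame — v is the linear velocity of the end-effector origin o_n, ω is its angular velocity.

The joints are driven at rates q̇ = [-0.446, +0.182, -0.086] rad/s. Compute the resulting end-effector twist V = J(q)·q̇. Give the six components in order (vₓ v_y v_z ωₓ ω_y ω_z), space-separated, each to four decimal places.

o_n = [-1.0996, -0.1660, 0.0900]
J₁: ẑ×o_n = [0.1660, -1.0996, 0.0000], ω = ẑ
J2: z=[0.0000, 0.0000, 1.0000] o=[-0.1202, 0.1202, 0.0900] → [0.2862, -0.9794, 0.0000, 0.0000, 0.0000, 1.0000]
J3: z=[0.0000, 0.0000, 1.0000] o=[-0.8033, -0.2130, 0.0900] → [-0.0469, -0.2963, 0.0000, 0.0000, 0.0000, 1.0000]
V = J·q̇ = [-0.0179, 0.3377, 0.0000, 0.0000, 0.0000, -0.3500]

-0.0179 0.3377 0.0000 0.0000 0.0000 -0.3500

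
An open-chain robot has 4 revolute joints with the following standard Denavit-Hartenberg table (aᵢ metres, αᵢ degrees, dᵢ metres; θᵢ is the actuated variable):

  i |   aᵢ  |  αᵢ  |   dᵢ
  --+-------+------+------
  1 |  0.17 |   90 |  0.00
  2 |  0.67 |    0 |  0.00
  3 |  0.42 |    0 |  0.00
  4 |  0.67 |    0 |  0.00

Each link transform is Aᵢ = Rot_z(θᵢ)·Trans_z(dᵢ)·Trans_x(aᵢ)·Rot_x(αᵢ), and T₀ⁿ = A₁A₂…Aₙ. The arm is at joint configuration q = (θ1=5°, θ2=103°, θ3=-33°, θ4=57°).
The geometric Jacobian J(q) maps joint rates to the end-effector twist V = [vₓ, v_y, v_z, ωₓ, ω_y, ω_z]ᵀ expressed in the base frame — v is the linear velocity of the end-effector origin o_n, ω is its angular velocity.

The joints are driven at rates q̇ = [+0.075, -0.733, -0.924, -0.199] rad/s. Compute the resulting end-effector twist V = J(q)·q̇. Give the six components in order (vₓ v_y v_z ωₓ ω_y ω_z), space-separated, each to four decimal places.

2.1191 0.1673 0.6208 -0.1618 1.8489 0.0750

o_n = [-0.2394, -0.0209, 1.5826]
J₁: ẑ×o_n = [0.0209, -0.2394, 0.0000], ω = ẑ
J2: z=[0.0872, -0.9962, 0.0000] o=[0.1694, 0.0148, 0.0000] → [-1.5766, -0.1379, -0.4103, 0.0872, -0.9962, 0.0000]
J3: z=[0.0872, -0.9962, 0.0000] o=[0.0192, 0.0017, 0.6528] → [-0.9262, -0.0810, -0.2596, 0.0872, -0.9962, 0.0000]
J4: z=[0.0872, -0.9962, 0.0000] o=[0.1623, 0.0142, 1.0475] → [-0.5330, -0.0466, -0.4032, 0.0872, -0.9962, 0.0000]
V = J·q̇ = [2.1191, 0.1673, 0.6208, -0.1618, 1.8489, 0.0750]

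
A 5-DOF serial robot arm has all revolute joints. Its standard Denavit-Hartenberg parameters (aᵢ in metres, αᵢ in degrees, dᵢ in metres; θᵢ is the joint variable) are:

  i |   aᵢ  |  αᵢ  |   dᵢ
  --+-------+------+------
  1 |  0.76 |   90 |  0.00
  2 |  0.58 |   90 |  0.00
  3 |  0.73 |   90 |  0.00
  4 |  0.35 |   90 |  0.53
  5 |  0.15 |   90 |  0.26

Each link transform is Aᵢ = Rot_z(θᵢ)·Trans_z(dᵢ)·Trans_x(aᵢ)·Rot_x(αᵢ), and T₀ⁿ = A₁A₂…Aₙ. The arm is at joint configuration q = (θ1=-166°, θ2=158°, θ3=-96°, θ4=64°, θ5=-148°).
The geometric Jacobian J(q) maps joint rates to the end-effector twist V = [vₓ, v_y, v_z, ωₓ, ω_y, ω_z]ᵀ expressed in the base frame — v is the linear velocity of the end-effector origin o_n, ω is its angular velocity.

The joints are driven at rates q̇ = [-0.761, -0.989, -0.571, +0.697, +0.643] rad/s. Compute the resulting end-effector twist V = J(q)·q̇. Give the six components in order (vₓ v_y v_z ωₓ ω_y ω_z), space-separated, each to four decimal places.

-1.5974 0.5667 0.0603 -0.0073 -1.5384 -1.8341

o_n = [-0.5059, -1.1655, 0.0879]
J₁: ẑ×o_n = [1.1655, -0.5059, 0.0000], ω = ẑ
J2: z=[-0.2419, 0.9703, 0.0000] o=[-0.7374, -0.1839, 0.0000] → [0.0852, 0.0213, 0.0128, -0.2419, 0.9703, 0.0000]
J3: z=[-0.3635, -0.0906, 0.9272] o=[-0.2156, -0.0538, 0.2173] → [1.0425, -0.3162, 0.3778, -0.3635, -0.0906, 0.9272]
J4: z=[-0.9200, -0.1217, -0.3726] o=[-0.1086, -0.7753, 0.1887] → [-0.1331, 0.0552, 0.3106, -0.9200, -0.1217, -0.3726]
J5: z=[0.2911, -0.8487, -0.4416] o=[-0.6881, -1.0200, 0.2769] → [0.0962, -0.0254, 0.1123, 0.2911, -0.8487, -0.4416]
V = J·q̇ = [-1.5974, 0.5667, 0.0603, -0.0073, -1.5384, -1.8341]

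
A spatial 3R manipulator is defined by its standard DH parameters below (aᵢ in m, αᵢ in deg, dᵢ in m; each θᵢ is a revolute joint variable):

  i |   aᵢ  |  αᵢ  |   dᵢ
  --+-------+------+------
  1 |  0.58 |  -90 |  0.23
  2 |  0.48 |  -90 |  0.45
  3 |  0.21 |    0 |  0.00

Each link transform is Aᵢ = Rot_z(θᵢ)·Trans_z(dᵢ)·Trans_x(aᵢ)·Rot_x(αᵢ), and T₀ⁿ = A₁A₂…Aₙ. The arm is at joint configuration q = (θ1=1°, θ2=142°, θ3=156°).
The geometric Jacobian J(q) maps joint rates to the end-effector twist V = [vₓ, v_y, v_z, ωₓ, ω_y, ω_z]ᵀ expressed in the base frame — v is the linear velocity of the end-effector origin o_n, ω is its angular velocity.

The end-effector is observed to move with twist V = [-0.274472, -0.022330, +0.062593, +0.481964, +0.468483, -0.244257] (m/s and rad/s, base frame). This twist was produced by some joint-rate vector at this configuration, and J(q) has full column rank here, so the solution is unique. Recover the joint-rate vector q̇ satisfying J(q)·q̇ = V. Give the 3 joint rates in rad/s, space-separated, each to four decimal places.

0.3830 0.4600 -0.7960

o_n = [0.3465, 0.3707, 0.0526]
J₁: ẑ×o_n = [-0.3707, 0.3465, 0.0000], ω = ẑ
J2: z=[-0.0175, 0.9998, 0.0000] o=[0.5799, 0.0101, 0.2300] → [-0.1774, -0.0031, 0.2271, -0.0175, 0.9998, 0.0000]
J3: z=[-0.6156, -0.0107, 0.7880] o=[0.1939, 0.4535, -0.0655] → [0.0639, 0.1930, 0.0526, -0.6156, -0.0107, 0.7880]
q̇ = J⁺·V = [0.3830, 0.4600, -0.7960]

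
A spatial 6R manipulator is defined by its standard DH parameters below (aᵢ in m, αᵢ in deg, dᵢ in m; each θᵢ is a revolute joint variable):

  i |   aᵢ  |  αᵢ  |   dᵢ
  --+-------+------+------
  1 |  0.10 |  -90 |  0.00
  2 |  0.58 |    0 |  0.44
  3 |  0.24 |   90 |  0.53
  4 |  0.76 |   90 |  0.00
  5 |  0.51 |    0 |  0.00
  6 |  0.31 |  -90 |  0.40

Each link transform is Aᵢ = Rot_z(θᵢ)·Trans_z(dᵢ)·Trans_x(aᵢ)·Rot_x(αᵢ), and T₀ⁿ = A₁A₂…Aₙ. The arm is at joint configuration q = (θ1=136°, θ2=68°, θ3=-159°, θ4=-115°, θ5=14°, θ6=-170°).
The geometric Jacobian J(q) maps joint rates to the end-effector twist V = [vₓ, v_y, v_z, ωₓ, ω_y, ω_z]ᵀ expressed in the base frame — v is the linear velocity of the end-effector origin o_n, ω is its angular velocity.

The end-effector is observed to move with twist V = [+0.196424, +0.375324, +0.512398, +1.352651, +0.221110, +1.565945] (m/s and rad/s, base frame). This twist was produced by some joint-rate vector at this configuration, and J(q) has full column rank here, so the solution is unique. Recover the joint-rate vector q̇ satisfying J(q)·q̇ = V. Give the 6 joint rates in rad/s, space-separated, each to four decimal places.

0.5750 0.3660 -0.9960 0.8020 -0.9160 -0.1930

o_n = [-0.4164, 0.0428, -1.0708]
J₁: ẑ×o_n = [-0.0428, -0.4164, 0.0000], ω = ẑ
J2: z=[-0.6947, -0.7193, 0.0000] o=[-0.0719, 0.0695, 0.0000] → [0.7703, -0.7438, -0.2293, -0.6947, -0.7193, 0.0000]
J3: z=[-0.6947, -0.7193, 0.0000] o=[-0.5339, -0.0961, -0.5378] → [0.3834, -0.3703, -0.0120, -0.6947, -0.7193, 0.0000]
J4: z=[0.7192, -0.6946, -0.0175] o=[-0.8990, -0.4803, -0.2978] → [0.5460, 0.5475, 0.7115, 0.7192, -0.6946, -0.0175]
J5: z=[-0.3050, -0.2930, -0.9062] o=[-0.4246, 0.0191, -0.6189] → [0.1539, -0.1452, -0.0048, -0.3050, -0.2930, -0.9062]
J6: z=[-0.3050, -0.2930, -0.9062] o=[-0.0269, 0.2586, -0.8302] → [-0.1250, 0.2795, -0.0483, -0.3050, -0.2930, -0.9062]
q̇ = J⁺·V = [0.5750, 0.3660, -0.9960, 0.8020, -0.9160, -0.1930]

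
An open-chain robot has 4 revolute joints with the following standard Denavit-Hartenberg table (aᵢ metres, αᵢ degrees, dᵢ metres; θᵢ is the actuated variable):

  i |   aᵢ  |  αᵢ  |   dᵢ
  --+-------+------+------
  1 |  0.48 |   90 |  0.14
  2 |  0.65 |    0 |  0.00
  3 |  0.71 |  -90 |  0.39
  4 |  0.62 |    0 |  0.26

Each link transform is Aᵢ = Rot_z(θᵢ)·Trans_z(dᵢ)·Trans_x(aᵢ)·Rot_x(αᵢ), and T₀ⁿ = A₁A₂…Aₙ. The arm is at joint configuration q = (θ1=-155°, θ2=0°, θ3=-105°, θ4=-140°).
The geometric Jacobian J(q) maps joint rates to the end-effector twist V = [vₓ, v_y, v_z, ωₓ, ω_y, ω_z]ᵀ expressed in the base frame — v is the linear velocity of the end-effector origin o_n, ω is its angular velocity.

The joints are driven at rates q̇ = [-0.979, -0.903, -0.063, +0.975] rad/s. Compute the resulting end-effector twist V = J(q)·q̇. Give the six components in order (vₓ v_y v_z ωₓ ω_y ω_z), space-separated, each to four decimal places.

0.3065 2.0801 -1.1461 -0.4453 -1.2735 -1.2313

o_n = [-1.5298, 0.1567, -0.1543]
J₁: ẑ×o_n = [-0.1567, -1.5298, 0.0000], ω = ẑ
J2: z=[-0.4226, 0.9063, 0.0000] o=[-0.4350, -0.2029, 0.1400] → [-0.2668, -0.1244, 0.8403, -0.4226, 0.9063, 0.0000]
J3: z=[-0.4226, 0.9063, 0.0000] o=[-1.0241, -0.4776, 0.1400] → [-0.2668, -0.1244, 0.1903, -0.4226, 0.9063, 0.0000]
J4: z=[-0.8754, -0.4082, -0.2588] o=[-1.0224, -0.0464, -0.5458] → [-0.1072, 0.4740, -0.3849, -0.8754, -0.4082, -0.2588]
V = J·q̇ = [0.3065, 2.0801, -1.1461, -0.4453, -1.2735, -1.2313]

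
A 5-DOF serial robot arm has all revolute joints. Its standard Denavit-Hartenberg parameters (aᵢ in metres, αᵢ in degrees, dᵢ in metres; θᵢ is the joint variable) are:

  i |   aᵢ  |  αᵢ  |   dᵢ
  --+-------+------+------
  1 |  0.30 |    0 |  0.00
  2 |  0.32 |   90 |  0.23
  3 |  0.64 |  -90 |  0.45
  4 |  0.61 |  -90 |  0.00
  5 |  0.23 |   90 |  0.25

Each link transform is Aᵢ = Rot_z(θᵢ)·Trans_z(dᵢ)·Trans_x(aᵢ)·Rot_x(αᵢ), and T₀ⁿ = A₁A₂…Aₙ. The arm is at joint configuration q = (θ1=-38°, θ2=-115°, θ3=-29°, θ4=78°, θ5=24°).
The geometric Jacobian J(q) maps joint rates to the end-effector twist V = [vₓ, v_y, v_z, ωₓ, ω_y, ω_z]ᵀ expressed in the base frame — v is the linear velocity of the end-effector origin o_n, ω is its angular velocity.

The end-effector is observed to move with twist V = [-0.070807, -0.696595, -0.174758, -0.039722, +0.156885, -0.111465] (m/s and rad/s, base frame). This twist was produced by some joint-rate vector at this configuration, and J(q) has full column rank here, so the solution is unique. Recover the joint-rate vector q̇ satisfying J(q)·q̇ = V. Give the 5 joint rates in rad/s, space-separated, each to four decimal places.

o_n = [-0.2659, -0.8942, -0.1262]
J₁: ẑ×o_n = [0.8942, -0.2659, 0.0000], ω = ẑ
J2: z=[0.0000, 0.0000, 1.0000] o=[0.2364, -0.1847, 0.0000] → [0.7095, -0.5023, 0.0000, 0.0000, 0.0000, 1.0000]
J3: z=[-0.4540, 0.8910, 0.0000] o=[-0.0487, -0.3300, 0.2300] → [-0.3174, -0.1617, 0.4497, -0.4540, 0.8910, 0.0000]
J4: z=[-0.4320, -0.2201, 0.8746] o=[-0.7518, -0.1831, -0.0803] → [0.6320, 0.4051, 0.4141, -0.4320, -0.2201, 0.8746]
J5: z=[0.8567, 0.2031, 0.4742] o=[-0.5797, -0.7651, -0.1418] → [0.0644, 0.1355, -0.1743, 0.8567, 0.2031, 0.4742]
q̇ = J⁺·V = [-0.2490, 0.8700, 0.0890, -0.6580, -0.3310]

-0.2490 0.8700 0.0890 -0.6580 -0.3310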